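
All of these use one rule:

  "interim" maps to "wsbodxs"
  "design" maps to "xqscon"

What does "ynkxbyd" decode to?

The output letters match the input read backwards, each shifted +10: interim reversed is miretni. The word is reversed, then every letter is shifted forward by 10.
Decoding ynkxbyd: shift back: y−10=o, n−10=d, k−10=a, x−10=n, b−10=r, y−10=o, d−10=t → odanrot; then reverse → tornado.

tornado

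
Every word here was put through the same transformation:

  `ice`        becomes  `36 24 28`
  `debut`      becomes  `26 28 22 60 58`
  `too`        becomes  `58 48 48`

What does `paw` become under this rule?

50 20 64

i(#9)→36 and c(#3)→24: differences scale by 2, so n = 2·pos + 18. The formula is n = 2×(alphabet index, a=1) + 18.
Applying it to paw: p=16→50, a=1→20, w=23→64.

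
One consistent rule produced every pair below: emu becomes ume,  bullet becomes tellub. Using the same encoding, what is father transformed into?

rehtaf

The output letters match the input read backwards: emu reversed is ume. The word is simply reversed.
For father: reverse → rehtaf.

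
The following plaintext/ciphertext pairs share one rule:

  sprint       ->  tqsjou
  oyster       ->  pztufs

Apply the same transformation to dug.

Compare letters: s→t is +1, p→q is +1, r→s is +1 — a constant shift. Every letter moves 1 place later in the alphabet, wrapping around z→a.
For dug: d+1=e, u+1=v, g+1=h.

evh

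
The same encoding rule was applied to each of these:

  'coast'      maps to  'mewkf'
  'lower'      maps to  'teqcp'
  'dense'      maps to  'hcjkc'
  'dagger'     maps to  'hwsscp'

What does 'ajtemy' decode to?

c(2)→m(12) and o(14)→e(4) fit y≡21x+22 (mod 26); the inverse of 21 mod 26 is 5. This is an affine cipher: with a=0,…,z=25, each position x becomes (21x+22) mod 26.
Undoing it on ajtemy: a(0)→5·(0−22)≡20=u; j(9)→5·(9−22)≡13=n; t(19)→5·(19−22)≡11=l; e(4)→5·(4−22)≡14=o; m(12)→5·(12−22)≡2=c; y(24)→5·(24−22)≡10=k (all mod 26).

unlock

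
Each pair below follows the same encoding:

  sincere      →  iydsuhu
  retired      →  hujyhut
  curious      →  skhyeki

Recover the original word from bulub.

Compare letters: s→i is +16, i→y is +16, n→d is +16 — a constant shift. It's a constant shift of +16 (ROT16).
Decoding bulub: b−16=l, u−16=e, l−16=v, u−16=e, b−16=l.

level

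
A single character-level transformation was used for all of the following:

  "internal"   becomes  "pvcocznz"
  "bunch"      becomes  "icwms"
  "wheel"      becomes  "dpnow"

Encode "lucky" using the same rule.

scluj

In internal: i→p is +7, n→v is +8, t→c is +9, e→o is +10 — the shift increases by 1 each position. Each letter shifts forward by (position + 7), i.e. 7, 8, 9, … — the shift grows by one for each successive letter.
Applying it to lucky: l+7=s, u+8=c, c+9=l, k+10=u, y+11=j.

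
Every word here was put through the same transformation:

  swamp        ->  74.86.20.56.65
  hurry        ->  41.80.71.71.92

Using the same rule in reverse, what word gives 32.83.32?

eve

s(#19)→74 and w(#23)→86: differences scale by 3, so n = 3·pos + 17. With a=1..z=26, the number is 3·pos + 17.
Reversing it on 32.83.32: 32→(32−17)÷3=5=e, 83→(83−17)÷3=22=v, 32→(32−17)÷3=5=e.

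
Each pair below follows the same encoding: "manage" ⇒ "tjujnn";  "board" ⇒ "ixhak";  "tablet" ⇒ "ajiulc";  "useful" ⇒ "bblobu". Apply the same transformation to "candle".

jjumsn

It's a Vigenère-style cipher with numeric key [7,9]: position i shifts by key[i mod 2].
Applying it to candle: c+7=j, a+9=j, n+7=u, d+9=m, l+7=s, e+9=n.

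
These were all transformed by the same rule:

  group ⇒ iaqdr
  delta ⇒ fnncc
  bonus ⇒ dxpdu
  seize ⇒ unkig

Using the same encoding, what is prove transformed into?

raqeg

The shifts repeat in a cycle of length 2: positions 0,1,… shift by +2, +9, then the pattern repeats.
On prove: p+2=r, r+9=a, o+2=q, v+9=e, e+2=g.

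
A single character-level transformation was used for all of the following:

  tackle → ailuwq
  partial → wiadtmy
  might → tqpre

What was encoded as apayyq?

throne

Each letter shifts forward by (position + 7), i.e. 7, 8, 9, … — the shift grows by one for each successive letter.
Decoding apayyq: a−7=t, p−8=h, a−9=r, y−10=o, y−11=n, q−12=e.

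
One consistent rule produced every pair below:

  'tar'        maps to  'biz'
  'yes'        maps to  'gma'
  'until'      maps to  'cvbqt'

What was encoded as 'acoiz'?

Compare letters: t→b is +8, a→i is +8, r→z is +8 — a constant shift. This is a Caesar cipher with shift 8.
Undoing it on acoiz: a−8=s, c−8=u, o−8=g, i−8=a, z−8=r.

sugar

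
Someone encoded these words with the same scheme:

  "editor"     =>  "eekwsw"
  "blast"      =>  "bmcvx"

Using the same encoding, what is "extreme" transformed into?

Each letter shifts forward by its position index (0, 1, 2, …) — the shift grows by one for each successive letter.
For extreme: e+0=e, x+1=y, t+2=v, r+3=u, e+4=i, m+5=r, e+6=k.

eyvuirk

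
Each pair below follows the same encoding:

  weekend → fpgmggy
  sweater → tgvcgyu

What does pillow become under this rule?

yqnnkr

The output letters match the input read backwards, each shifted +2: weekend reversed is dnekeew. Read the word backwards and shift each letter +2.
Applying it to pillow: reverse → wollip; then shift: w+2=y, o+2=q, l+2=n, l+2=n, i+2=k, p+2=r.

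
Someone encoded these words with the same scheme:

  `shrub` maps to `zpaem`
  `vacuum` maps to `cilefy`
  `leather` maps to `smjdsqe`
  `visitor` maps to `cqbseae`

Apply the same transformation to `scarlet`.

In shrub: s→z is +7, h→p is +8, r→a is +9, u→e is +10 — the shift increases by 1 each position. The shift increases by 1 at each position, starting from +7: 7, 8, 9, ….
On scarlet: s+7=z, c+8=k, a+9=j, r+10=b, l+11=w, e+12=q, t+13=g.

zkjbwqg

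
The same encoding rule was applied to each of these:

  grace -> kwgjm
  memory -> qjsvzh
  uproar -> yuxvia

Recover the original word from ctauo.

In grace: g→k is +4, r→w is +5, a→g is +6, c→j is +7 — the shift increases by 1 each position. Each letter shifts forward by (position + 4), i.e. 4, 5, 6, … — the shift grows by one for each successive letter.
Decoding ctauo: c−4=y, t−5=o, a−6=u, u−7=n, o−8=g.

young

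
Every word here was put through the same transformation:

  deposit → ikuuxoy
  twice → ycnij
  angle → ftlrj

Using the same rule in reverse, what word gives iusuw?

donor

Shifts by position in deposit: pos 0: d→i (+5), pos 1: e→k (+6), pos 2: p→u (+5), pos 3: o→u (+6) — repeating every 2. The shifts repeat in a cycle of length 2: positions 0,1,… shift by +5, +6, then the pattern repeats.
Reversing it on iusuw: i−5=d, u−6=o, s−5=n, u−6=o, w−5=r.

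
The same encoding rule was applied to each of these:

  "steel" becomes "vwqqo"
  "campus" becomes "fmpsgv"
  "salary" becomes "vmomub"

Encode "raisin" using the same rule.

umuvuq

The rule splits by letter class: vowels +12, consonants +3.
For raisin: r(cons)+3=u, a(vowel)+12=m, i(vowel)+12=u, s(cons)+3=v, i(vowel)+12=u, n(cons)+3=q.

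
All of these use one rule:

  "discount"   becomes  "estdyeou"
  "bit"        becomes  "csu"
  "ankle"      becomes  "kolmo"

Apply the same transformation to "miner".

The rule splits by letter class: vowels +10, consonants +1.
On miner: m(cons)+1=n, i(vowel)+10=s, n(cons)+1=o, e(vowel)+10=o, r(cons)+1=s.

nsoos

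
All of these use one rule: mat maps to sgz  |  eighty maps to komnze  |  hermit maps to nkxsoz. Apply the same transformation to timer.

Compare letters: m→s is +6, a→g is +6, t→z is +6 — a constant shift. It's a constant shift of +6 (ROT6).
For timer: t+6=z, i+6=o, m+6=s, e+6=k, r+6=x.

zoskx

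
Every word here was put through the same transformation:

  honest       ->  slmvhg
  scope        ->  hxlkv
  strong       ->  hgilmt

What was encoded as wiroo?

Each pair mirrors across the alphabet (h↔s, o↔l, n↔m): positions sum to 25. Each letter is replaced by its mirror in the alphabet: a↔z, b↔y, c↔x, and so on (the Atbash cipher).
Reversing it on wiroo: w↔d, i↔r, r↔i, o↔l, o↔l.

drill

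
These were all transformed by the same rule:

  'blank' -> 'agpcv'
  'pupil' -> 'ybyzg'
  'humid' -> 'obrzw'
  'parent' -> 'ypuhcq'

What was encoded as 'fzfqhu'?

b(1)→a(0) and l(11)→g(6) fit y≡11x+15 (mod 26); the inverse of 11 mod 26 is 19. Each letter's alphabet position (a=0..z=25) is mapped through 11·x+15 mod 26 — an affine cipher.
Decoding fzfqhu: f(5)→19·(5−15)≡18=s; z(25)→19·(25−15)≡8=i; f(5)→19·(5−15)≡18=s; q(16)→19·(16−15)≡19=t; h(7)→19·(7−15)≡4=e; u(20)→19·(20−15)≡17=r (all mod 26).

sister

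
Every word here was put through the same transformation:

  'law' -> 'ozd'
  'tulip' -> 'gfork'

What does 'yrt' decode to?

big

Each pair mirrors across the alphabet (l↔o, a↔z, w↔d): positions sum to 25. This is the alphabet-reversal cipher (Atbash): a becomes z, b becomes y, etc.
Undoing it on yrt: y↔b, r↔i, t↔g.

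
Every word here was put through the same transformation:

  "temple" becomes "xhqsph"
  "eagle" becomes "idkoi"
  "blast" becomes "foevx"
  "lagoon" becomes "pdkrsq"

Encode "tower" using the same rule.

Shifts by position in temple: pos 0: t→x (+4), pos 1: e→h (+3), pos 2: m→q (+4), pos 3: p→s (+3) — repeating every 2. The shifts repeat in a cycle of length 2: positions 0,1,… shift by +4, +3, then the pattern repeats.
On tower: t+4=x, o+3=r, w+4=a, e+3=h, r+4=v.

xrahv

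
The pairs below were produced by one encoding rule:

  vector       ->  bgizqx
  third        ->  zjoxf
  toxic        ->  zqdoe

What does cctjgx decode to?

wander

Shifts by position in vector: pos 0: v→b (+6), pos 1: e→g (+2), pos 2: c→i (+6), pos 3: t→z (+6), pos 4: o→q (+2), pos 5: r→x (+6) — repeating every 3. It's a Vigenère-style cipher with numeric key [6,2,6]: position i shifts by key[i mod 3].
Decoding cctjgx: c−6=w, c−2=a, t−6=n, j−6=d, g−2=e, x−6=r.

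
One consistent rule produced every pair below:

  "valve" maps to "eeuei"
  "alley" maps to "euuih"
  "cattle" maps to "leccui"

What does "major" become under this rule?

The shift depends on letter class: consonant v→e is +9, but vowel a→e is +4. The rule splits by letter class: vowels +4, consonants +9.
On major: m(cons)+9=v, a(vowel)+4=e, j(cons)+9=s, o(vowel)+4=s, r(cons)+9=a.

vessa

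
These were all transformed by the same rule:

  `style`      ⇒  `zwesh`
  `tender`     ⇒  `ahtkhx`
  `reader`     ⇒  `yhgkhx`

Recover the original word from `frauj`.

It's a Vigenère-style cipher with numeric key [7,3,6]: position i shifts by key[i mod 3].
Undoing it on frauj: f−7=y, r−3=o, a−6=u, u−7=n, j−3=g.

young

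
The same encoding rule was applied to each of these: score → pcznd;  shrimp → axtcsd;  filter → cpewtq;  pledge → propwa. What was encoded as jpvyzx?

The output letters match the input read backwards, each shifted +11: score reversed is erocs. The word is reversed, then every letter is shifted forward by 11.
Undoing it on jpvyzx: shift back: j−11=y, p−11=e, v−11=k, y−11=n, z−11=o, x−11=m → yeknom; then reverse → monkey.

monkey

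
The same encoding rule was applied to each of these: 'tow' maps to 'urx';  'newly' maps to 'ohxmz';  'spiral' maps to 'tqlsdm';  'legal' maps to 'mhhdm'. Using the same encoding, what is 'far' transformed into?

gds

The shift depends on letter class: consonant t→u is +1, but vowel o→r is +3. The rule splits by letter class: vowels +3, consonants +1.
On far: f(cons)+1=g, a(vowel)+3=d, r(cons)+1=s.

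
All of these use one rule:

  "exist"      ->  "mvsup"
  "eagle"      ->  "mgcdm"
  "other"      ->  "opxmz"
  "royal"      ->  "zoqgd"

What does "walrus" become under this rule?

e(4)→m(12) and x(23)→v(21) fit y≡21x+6 (mod 26); the inverse of 21 mod 26 is 5. Each letter's alphabet position (a=0..z=25) is mapped through 21·x+6 mod 26 — an affine cipher.
Applying it to walrus: w(22)→21·22+6≡0=a; a(0)→21·0+6≡6=g; l(11)→21·11+6≡3=d; r(17)→21·17+6≡25=z; u(20)→21·20+6≡10=k; s(18)→21·18+6≡20=u (all mod 26).

agdzku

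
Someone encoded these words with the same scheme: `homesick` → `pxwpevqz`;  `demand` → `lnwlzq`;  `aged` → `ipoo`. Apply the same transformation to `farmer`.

njbxqe

Each letter shifts forward by (position + 8), i.e. 8, 9, 10, … — the shift grows by one for each successive letter.
On farmer: f+8=n, a+9=j, r+10=b, m+11=x, e+12=q, r+13=e.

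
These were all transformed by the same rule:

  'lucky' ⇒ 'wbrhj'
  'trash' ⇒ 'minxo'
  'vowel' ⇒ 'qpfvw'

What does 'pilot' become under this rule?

edwpm

l(11)→w(22) and u(20)→b(1) fit y≡15x+13 (mod 26); the inverse of 15 mod 26 is 7. Treating letters as 0–25, the rule is x ↦ 15x + 13 (mod 26).
On pilot: p(15)→15·15+13≡4=e; i(8)→15·8+13≡3=d; l(11)→15·11+13≡22=w; o(14)→15·14+13≡15=p; t(19)→15·19+13≡12=m (all mod 26).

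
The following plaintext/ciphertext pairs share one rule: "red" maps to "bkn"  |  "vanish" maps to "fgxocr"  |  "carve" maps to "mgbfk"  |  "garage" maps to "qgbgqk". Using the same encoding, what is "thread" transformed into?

The shift depends on letter class: consonant r→b is +10, but vowel e→k is +6. Vowels shift forward by 6 and consonants shift forward by 10.
On thread: t(cons)+10=d, h(cons)+10=r, r(cons)+10=b, e(vowel)+6=k, a(vowel)+6=g, d(cons)+10=n.

drbkgn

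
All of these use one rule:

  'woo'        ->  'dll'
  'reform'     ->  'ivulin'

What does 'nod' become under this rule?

Letters are reflected about the middle of the alphabet (position → 25−position): Atbash.
For nod: n↔m, o↔l, d↔w.

mlw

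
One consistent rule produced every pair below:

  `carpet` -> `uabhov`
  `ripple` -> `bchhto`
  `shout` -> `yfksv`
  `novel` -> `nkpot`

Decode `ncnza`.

Each letter's alphabet position (a=0..z=25) is mapped through 23·x+0 mod 26 — an affine cipher.
Undoing it on ncnza: n(13)→17·(13−0)≡13=n; c(2)→17·(2−0)≡8=i; n(13)→17·(13−0)≡13=n; z(25)→17·(25−0)≡9=j; a(0)→17·(0−0)≡0=a (all mod 26).

ninja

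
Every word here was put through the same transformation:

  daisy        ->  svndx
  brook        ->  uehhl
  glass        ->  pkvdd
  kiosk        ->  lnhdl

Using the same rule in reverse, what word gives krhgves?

leopard

This is an affine cipher: with a=0,…,z=25, each position x becomes (25x+21) mod 26.
Decoding krhgves: k(10)→25·(10−21)≡11=l; r(17)→25·(17−21)≡4=e; h(7)→25·(7−21)≡14=o; g(6)→25·(6−21)≡15=p; v(21)→25·(21−21)≡0=a; e(4)→25·(4−21)≡17=r; s(18)→25·(18−21)≡3=d (all mod 26).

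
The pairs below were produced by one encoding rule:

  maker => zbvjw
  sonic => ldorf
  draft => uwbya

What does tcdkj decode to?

m(12)→z(25) and a(0)→b(1) fit y≡15x+1 (mod 26); the inverse of 15 mod 26 is 7. Each letter's alphabet position (a=0..z=25) is mapped through 15·x+1 mod 26 — an affine cipher.
Undoing it on tcdkj: t(19)→7·(19−1)≡22=w; c(2)→7·(2−1)≡7=h; d(3)→7·(3−1)≡14=o; k(10)→7·(10−1)≡11=l; j(9)→7·(9−1)≡4=e (all mod 26).

whole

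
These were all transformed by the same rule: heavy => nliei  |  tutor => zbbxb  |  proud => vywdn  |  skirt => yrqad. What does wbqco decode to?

Letter i (0-indexed) is shifted by i+6, so successive shifts are 6, 7, 8, ….
Undoing it on wbqco: w−6=q, b−7=u, q−8=i, c−9=t, o−10=e.

quite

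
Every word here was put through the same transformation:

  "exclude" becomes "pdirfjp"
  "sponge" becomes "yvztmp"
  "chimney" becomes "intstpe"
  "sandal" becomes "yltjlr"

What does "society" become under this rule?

The rule splits by letter class: vowels +11, consonants +6.
Applying it to society: s(cons)+6=y, o(vowel)+11=z, c(cons)+6=i, i(vowel)+11=t, e(vowel)+11=p, t(cons)+6=z, y(cons)+6=e.

yzitpze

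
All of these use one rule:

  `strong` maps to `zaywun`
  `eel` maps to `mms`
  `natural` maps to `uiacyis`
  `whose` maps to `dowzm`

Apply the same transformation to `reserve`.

ymzmycm

The shift depends on letter class: consonant s→z is +7, but vowel o→w is +8. The rule splits by letter class: vowels +8, consonants +7.
On reserve: r(cons)+7=y, e(vowel)+8=m, s(cons)+7=z, e(vowel)+8=m, r(cons)+7=y, v(cons)+7=c, e(vowel)+8=m.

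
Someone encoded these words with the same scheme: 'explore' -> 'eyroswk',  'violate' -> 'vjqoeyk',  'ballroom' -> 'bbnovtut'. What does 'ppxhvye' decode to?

In explore: e→e is +0, x→y is +1, p→r is +2, l→o is +3 — the shift increases by 1 each position. Each letter shifts forward by its position index (0, 1, 2, …) — the shift grows by one for each successive letter.
Undoing it on ppxhvye: p−0=p, p−1=o, x−2=v, h−3=e, v−4=r, y−5=t, e−6=y.

poverty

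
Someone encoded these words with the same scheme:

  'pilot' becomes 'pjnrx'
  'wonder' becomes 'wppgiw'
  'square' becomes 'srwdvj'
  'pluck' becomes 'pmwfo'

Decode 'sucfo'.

Letter i (0-indexed) is shifted by i+0, so successive shifts are 0, 1, 2, ….
Reversing it on sucfo: s−0=s, u−1=t, c−2=a, f−3=c, o−4=k.

stack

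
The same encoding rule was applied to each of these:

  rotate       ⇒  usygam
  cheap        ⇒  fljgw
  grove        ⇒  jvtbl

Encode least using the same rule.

In rotate: r→u is +3, o→s is +4, t→y is +5, a→g is +6 — the shift increases by 1 each position. The shift increases by 1 at each position, starting from +3: 3, 4, 5, ….
Applying it to least: l+3=o, e+4=i, a+5=f, s+6=y, t+7=a.

oifya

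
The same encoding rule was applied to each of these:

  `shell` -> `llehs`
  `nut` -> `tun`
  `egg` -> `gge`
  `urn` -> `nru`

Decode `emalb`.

blame

The output letters match the input read backwards: shell reversed is llehs. The word is simply reversed.
Reversing it on emalb: then reverse → blame.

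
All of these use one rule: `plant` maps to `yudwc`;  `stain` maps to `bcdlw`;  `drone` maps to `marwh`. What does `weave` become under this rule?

The rule splits by letter class: vowels +3, consonants +9.
For weave: w(cons)+9=f, e(vowel)+3=h, a(vowel)+3=d, v(cons)+9=e, e(vowel)+3=h.

fhdeh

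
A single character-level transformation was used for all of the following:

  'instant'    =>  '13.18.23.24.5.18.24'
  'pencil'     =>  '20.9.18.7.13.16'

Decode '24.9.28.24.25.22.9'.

texture

i is letter #9 and maps to 13: an offset of 4. The number is (letter's place in the alphabet, a=1) + 4.
Undoing it on 24.9.28.24.25.22.9: 24→(24−4)÷1=20=t, 9→(9−4)÷1=5=e, 28→(28−4)÷1=24=x, 24→(24−4)÷1=20=t, 25→(25−4)÷1=21=u, 22→(22−4)÷1=18=r, 9→(9−4)÷1=5=e.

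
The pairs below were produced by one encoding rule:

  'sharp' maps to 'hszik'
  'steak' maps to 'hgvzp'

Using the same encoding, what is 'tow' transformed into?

gld

Each letter is replaced by its mirror in the alphabet: a↔z, b↔y, c↔x, and so on (the Atbash cipher).
On tow: t↔g, o↔l, w↔d.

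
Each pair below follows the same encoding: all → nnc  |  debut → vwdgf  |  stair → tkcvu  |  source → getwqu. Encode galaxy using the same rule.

The output letters match the input read backwards, each shifted +2: all reversed is lla. Read the word backwards and shift each letter +2.
For galaxy: reverse → yxalag; then shift: y+2=a, x+2=z, a+2=c, l+2=n, a+2=c, g+2=i.

azcnci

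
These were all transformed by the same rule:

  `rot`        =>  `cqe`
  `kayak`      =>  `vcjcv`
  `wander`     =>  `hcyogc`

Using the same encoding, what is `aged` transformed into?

crgo

The shift depends on letter class: consonant r→c is +11, but vowel o→q is +2. The rule splits by letter class: vowels +2, consonants +11.
For aged: a(vowel)+2=c, g(cons)+11=r, e(vowel)+2=g, d(cons)+11=o.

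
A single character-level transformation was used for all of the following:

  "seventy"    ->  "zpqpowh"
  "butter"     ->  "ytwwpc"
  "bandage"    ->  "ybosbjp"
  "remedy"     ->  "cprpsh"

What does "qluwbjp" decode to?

voltage

s(18)→z(25) and e(4)→p(15) fit y≡23x+1 (mod 26); the inverse of 23 mod 26 is 17. This is an affine cipher: with a=0,…,z=25, each position x becomes (23x+1) mod 26.
Reversing it on qluwbjp: q(16)→17·(16−1)≡21=v; l(11)→17·(11−1)≡14=o; u(20)→17·(20−1)≡11=l; w(22)→17·(22−1)≡19=t; b(1)→17·(1−1)≡0=a; j(9)→17·(9−1)≡6=g; p(15)→17·(15−1)≡4=e (all mod 26).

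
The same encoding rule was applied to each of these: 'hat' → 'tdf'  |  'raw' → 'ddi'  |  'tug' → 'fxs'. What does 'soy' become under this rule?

The shift depends on letter class: consonant h→t is +12, but vowel a→d is +3. Vowels shift forward by 3 and consonants shift forward by 12.
On soy: s(cons)+12=e, o(vowel)+3=r, y(cons)+12=k.

erk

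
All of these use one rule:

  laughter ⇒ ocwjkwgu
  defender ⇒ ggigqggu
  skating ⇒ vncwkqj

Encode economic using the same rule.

The shift depends on letter class: consonant l→o is +3, but vowel a→c is +2. Vowels shift forward by 2 and consonants shift forward by 3.
For economic: e(vowel)+2=g, c(cons)+3=f, o(vowel)+2=q, n(cons)+3=q, o(vowel)+2=q, m(cons)+3=p, i(vowel)+2=k, c(cons)+3=f.

gfqqqpkf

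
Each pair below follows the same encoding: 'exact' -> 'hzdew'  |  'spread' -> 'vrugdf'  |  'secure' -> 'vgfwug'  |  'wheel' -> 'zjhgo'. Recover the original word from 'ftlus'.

crisp

Shifts by position in exact: pos 0: e→h (+3), pos 1: x→z (+2), pos 2: a→d (+3), pos 3: c→e (+2) — repeating every 2. A repeating key of period 2 is used — shifts +3, +2 over and over.
Reversing it on ftlus: f−3=c, t−2=r, l−3=i, u−2=s, s−3=p.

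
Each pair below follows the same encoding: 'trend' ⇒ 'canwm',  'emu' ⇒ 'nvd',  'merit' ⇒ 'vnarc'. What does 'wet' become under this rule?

fnc

Compare letters: t→c is +9, r→a is +9, e→n is +9 — a constant shift. It's a constant shift of +9 (ROT9).
On wet: w+9=f, e+9=n, t+9=c.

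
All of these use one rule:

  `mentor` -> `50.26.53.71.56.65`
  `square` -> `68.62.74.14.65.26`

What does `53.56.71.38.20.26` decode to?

The formula is n = 3×(alphabet index, a=1) + 11.
Decoding 53.56.71.38.20.26: 53→(53−11)÷3=14=n, 56→(56−11)÷3=15=o, 71→(71−11)÷3=20=t, 38→(38−11)÷3=9=i, 20→(20−11)÷3=3=c, 26→(26−11)÷3=5=e.

notice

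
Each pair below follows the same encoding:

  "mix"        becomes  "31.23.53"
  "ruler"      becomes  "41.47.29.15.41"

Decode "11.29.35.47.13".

m(#13)→31 and i(#9)→23: differences scale by 2, so n = 2·pos + 5. The formula is n = 2×(alphabet index, a=1) + 5.
Decoding 11.29.35.47.13: 11→(11−5)÷2=3=c, 29→(29−5)÷2=12=l, 35→(35−5)÷2=15=o, 47→(47−5)÷2=21=u, 13→(13−5)÷2=4=d.

cloud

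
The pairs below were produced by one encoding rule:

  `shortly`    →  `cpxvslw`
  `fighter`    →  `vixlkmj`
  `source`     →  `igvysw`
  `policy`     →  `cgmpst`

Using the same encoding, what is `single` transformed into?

The output letters match the input read backwards, each shifted +4: shortly reversed is yltrohs. Two steps: reverse the string, then apply a Caesar shift of +4.
For single: reverse → elgnis; then shift: e+4=i, l+4=p, g+4=k, n+4=r, i+4=m, s+4=w.

ipkrmw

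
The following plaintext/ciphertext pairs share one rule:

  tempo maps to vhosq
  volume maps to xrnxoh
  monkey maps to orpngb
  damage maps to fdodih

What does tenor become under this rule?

vhprt

The shifts repeat in a cycle of length 2: positions 0,1,… shift by +2, +3, then the pattern repeats.
Applying it to tenor: t+2=v, e+3=h, n+2=p, o+3=r, r+2=t.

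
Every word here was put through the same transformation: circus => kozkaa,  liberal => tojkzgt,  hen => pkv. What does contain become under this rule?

Vowels shift forward by 6 and consonants shift forward by 8.
Applying it to contain: c(cons)+8=k, o(vowel)+6=u, n(cons)+8=v, t(cons)+8=b, a(vowel)+6=g, i(vowel)+6=o, n(cons)+8=v.

kuvbgov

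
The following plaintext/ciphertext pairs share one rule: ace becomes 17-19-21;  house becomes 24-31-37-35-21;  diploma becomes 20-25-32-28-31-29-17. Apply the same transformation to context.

19-31-30-36-21-40-36

a is letter #1 and maps to 17: an offset of 16. The number is (letter's place in the alphabet, a=1) + 16.
On context: c=3→19, o=15→31, n=14→30, t=20→36, e=5→21, x=24→40, t=20→36.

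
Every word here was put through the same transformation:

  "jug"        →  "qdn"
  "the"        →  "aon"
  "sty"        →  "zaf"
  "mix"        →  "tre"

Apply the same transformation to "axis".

jerz

Vowels shift forward by 9 and consonants shift forward by 7.
Applying it to axis: a(vowel)+9=j, x(cons)+7=e, i(vowel)+9=r, s(cons)+7=z.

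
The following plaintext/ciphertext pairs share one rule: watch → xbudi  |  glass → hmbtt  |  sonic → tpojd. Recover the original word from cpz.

boy

Compare letters: w→x is +1, a→b is +1, t→u is +1 — a constant shift. This is a Caesar cipher with shift 1.
Decoding cpz: c−1=b, p−1=o, z−1=y.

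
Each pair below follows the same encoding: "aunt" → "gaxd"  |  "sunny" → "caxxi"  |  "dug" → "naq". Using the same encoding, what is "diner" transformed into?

noxkb

The shift depends on letter class: consonant n→x is +10, but vowel a→g is +6. Two shifts are in play — +6 for a/e/i/o/u, +10 for every other letter.
Applying it to diner: d(cons)+10=n, i(vowel)+6=o, n(cons)+10=x, e(vowel)+6=k, r(cons)+10=b.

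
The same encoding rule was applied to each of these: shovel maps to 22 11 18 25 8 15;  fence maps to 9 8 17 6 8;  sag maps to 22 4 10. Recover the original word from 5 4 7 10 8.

s is letter #19 and maps to 22: an offset of 3. The number is (letter's place in the alphabet, a=1) + 3.
Reversing it on 5 4 7 10 8: 5→(5−3)÷1=2=b, 4→(4−3)÷1=1=a, 7→(7−3)÷1=4=d, 10→(10−3)÷1=7=g, 8→(8−3)÷1=5=e.

badge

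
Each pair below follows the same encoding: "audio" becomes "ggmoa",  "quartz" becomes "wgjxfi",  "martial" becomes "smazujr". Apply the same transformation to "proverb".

Shifts by position in audio: pos 0: a→g (+6), pos 1: u→g (+12), pos 2: d→m (+9), pos 3: i→o (+6), pos 4: o→a (+12) — repeating every 3. The shifts repeat in a cycle of length 3: positions 0,1,… shift by +6, +12, +9, then the pattern repeats.
For proverb: p+6=v, r+12=d, o+9=x, v+6=b, e+12=q, r+9=a, b+6=h.

vdxbqah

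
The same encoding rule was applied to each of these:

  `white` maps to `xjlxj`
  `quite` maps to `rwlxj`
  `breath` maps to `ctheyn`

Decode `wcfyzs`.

vacuum

Each letter shifts forward by (position + 1), i.e. 1, 2, 3, … — the shift grows by one for each successive letter.
Undoing it on wcfyzs: w−1=v, c−2=a, f−3=c, y−4=u, z−5=u, s−6=m.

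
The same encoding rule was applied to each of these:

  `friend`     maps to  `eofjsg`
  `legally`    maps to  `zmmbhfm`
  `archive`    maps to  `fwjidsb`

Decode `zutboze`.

dynasty

The output letters match the input read backwards, each shifted +1: friend reversed is dneirf. The word is reversed, then every letter is shifted forward by 1.
Undoing it on zutboze: shift back: z−1=y, u−1=t, t−1=s, b−1=a, o−1=n, z−1=y, e−1=d → ytsanyd; then reverse → dynasty.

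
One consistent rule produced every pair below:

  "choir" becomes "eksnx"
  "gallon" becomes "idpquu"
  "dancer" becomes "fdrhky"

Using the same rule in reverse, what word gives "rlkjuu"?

pigeon

Each letter shifts forward by (position + 2), i.e. 2, 3, 4, … — the shift grows by one for each successive letter.
Reversing it on rlkjuu: r−2=p, l−3=i, k−4=g, j−5=e, u−6=o, u−7=n.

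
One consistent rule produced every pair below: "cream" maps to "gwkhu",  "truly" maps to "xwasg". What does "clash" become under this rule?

In cream: c→g is +4, r→w is +5, e→k is +6, a→h is +7 — the shift increases by 1 each position. Letter i (0-indexed) is shifted by i+4, so successive shifts are 4, 5, 6, ….
Applying it to clash: c+4=g, l+5=q, a+6=g, s+7=z, h+8=p.

gqgzp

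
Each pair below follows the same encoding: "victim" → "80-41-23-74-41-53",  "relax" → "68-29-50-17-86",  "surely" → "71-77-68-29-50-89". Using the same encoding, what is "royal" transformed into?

v(#22)→80 and i(#9)→41: differences scale by 3, so n = 3·pos + 14. Each letter becomes 3×(its alphabet position, a=1..z=26) + 14.
On royal: r=18→68, o=15→59, y=25→89, a=1→17, l=12→50.

68-59-89-17-50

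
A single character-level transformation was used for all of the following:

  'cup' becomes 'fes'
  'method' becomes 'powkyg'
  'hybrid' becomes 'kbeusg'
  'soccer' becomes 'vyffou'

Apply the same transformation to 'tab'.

wke

The shift depends on letter class: consonant c→f is +3, but vowel u→e is +10. The rule splits by letter class: vowels +10, consonants +3.
For tab: t(cons)+3=w, a(vowel)+10=k, b(cons)+3=e.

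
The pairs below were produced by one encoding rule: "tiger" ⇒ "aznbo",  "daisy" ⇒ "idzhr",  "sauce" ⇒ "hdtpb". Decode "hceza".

t(19)→a(0) and i(8)→z(25) fit y≡19x+3 (mod 26); the inverse of 19 mod 26 is 11. Each letter's alphabet position (a=0..z=25) is mapped through 19·x+3 mod 26 — an affine cipher.
Undoing it on hceza: h(7)→11·(7−3)≡18=s; c(2)→11·(2−3)≡15=p; e(4)→11·(4−3)≡11=l; z(25)→11·(25−3)≡8=i; a(0)→11·(0−3)≡19=t (all mod 26).

split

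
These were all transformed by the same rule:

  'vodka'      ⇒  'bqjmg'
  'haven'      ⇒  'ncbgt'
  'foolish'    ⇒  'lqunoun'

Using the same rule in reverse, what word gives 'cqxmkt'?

worker

Shifts by position in vodka: pos 0: v→b (+6), pos 1: o→q (+2), pos 2: d→j (+6), pos 3: k→m (+2) — repeating every 2. A repeating key of period 2 is used — shifts +6, +2 over and over.
Decoding cqxmkt: c−6=w, q−2=o, x−6=r, m−2=k, k−6=e, t−2=r.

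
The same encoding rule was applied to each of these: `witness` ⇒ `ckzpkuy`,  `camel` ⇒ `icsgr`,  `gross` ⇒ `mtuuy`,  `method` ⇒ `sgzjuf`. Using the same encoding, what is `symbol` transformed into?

Shifts by position in witness: pos 0: w→c (+6), pos 1: i→k (+2), pos 2: t→z (+6), pos 3: n→p (+2) — repeating every 2. It's a Vigenère-style cipher with numeric key [6,2]: position i shifts by key[i mod 2].
Applying it to symbol: s+6=y, y+2=a, m+6=s, b+2=d, o+6=u, l+2=n.

yasdun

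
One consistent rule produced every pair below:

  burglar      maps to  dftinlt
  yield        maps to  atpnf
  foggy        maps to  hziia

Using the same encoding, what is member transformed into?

opodpt

The shift depends on letter class: consonant b→d is +2, but vowel u→f is +11. Two shifts are in play — +11 for a/e/i/o/u, +2 for every other letter.
On member: m(cons)+2=o, e(vowel)+11=p, m(cons)+2=o, b(cons)+2=d, e(vowel)+11=p, r(cons)+2=t.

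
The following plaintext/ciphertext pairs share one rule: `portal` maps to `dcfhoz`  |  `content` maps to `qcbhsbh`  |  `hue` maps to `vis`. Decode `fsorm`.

ready

Compare letters: p→d is +14, o→c is +14, r→f is +14 — a constant shift. Each letter is shifted forward by 14 in the alphabet (a Caesar shift of +14).
Decoding fsorm: f−14=r, s−14=e, o−14=a, r−14=d, m−14=y.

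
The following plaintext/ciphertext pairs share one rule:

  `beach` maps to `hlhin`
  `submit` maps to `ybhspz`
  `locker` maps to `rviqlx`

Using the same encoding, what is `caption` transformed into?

The shift depends on letter class: consonant b→h is +6, but vowel e→l is +7. Two shifts are in play — +7 for a/e/i/o/u, +6 for every other letter.
On caption: c(cons)+6=i, a(vowel)+7=h, p(cons)+6=v, t(cons)+6=z, i(vowel)+7=p, o(vowel)+7=v, n(cons)+6=t.

ihvzpvt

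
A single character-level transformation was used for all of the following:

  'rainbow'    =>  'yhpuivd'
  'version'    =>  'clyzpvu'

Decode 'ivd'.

Compare letters: r→y is +7, a→h is +7, i→p is +7 — a constant shift. Every letter moves 7 places later in the alphabet, wrapping around z→a.
Reversing it on ivd: i−7=b, v−7=o, d−7=w.

bow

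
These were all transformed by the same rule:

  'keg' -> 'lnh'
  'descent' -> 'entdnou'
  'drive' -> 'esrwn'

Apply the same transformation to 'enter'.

nouns

The shift depends on letter class: consonant k→l is +1, but vowel e→n is +9. The rule splits by letter class: vowels +9, consonants +1.
For enter: e(vowel)+9=n, n(cons)+1=o, t(cons)+1=u, e(vowel)+9=n, r(cons)+1=s.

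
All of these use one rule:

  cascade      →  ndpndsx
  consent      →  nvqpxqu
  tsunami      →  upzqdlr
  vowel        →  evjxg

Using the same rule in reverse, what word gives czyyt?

c(2)→n(13) and a(0)→d(3) fit y≡5x+3 (mod 26); the inverse of 5 mod 26 is 21. Treating letters as 0–25, the rule is x ↦ 5x + 3 (mod 26).
Undoing it on czyyt: c(2)→21·(2−3)≡5=f; z(25)→21·(25−3)≡20=u; y(24)→21·(24−3)≡25=z; y(24)→21·(24−3)≡25=z; t(19)→21·(19−3)≡24=y (all mod 26).

fuzzy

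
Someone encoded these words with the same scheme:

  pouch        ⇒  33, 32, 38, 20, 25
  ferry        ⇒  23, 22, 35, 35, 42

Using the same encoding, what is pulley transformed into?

Each letter is replaced by its alphabet position (a=1..z=26) + 17.
For pulley: p=16→33, u=21→38, l=12→29, l=12→29, e=5→22, y=25→42.

33, 38, 29, 29, 22, 42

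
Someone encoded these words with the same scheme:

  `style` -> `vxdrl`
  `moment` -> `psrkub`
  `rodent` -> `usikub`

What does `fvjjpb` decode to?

credit

In style: s→v is +3, t→x is +4, y→d is +5, l→r is +6 — the shift increases by 1 each position. Letter i (0-indexed) is shifted by i+3, so successive shifts are 3, 4, 5, ….
Decoding fvjjpb: f−3=c, v−4=r, j−5=e, j−6=d, p−7=i, b−8=t.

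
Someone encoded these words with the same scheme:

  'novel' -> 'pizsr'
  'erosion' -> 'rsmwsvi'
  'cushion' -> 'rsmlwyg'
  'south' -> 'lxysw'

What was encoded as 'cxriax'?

The output letters match the input read backwards, each shifted +4: novel reversed is levon. Two steps: reverse the string, then apply a Caesar shift of +4.
Reversing it on cxriax: shift back: c−4=y, x−4=t, r−4=n, i−4=e, a−4=w, x−4=t → ytnewt; then reverse → twenty.

twenty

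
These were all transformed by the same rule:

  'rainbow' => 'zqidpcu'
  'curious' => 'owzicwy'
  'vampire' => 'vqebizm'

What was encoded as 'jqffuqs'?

Each letter's alphabet position (a=0..z=25) is mapped through 25·x+16 mod 26 — an affine cipher.
Reversing it on jqffuqs: j(9)→25·(9−16)≡7=h; q(16)→25·(16−16)≡0=a; f(5)→25·(5−16)≡11=l; f(5)→25·(5−16)≡11=l; u(20)→25·(20−16)≡22=w; q(16)→25·(16−16)≡0=a; s(18)→25·(18−16)≡24=y (all mod 26).

hallway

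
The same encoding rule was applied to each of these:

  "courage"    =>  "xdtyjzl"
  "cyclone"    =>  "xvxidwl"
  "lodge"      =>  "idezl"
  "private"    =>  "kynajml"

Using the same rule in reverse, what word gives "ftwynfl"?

sunrise

Each letter's alphabet position (a=0..z=25) is mapped through 7·x+9 mod 26 — an affine cipher.
Undoing it on ftwynfl: f(5)→15·(5−9)≡18=s; t(19)→15·(19−9)≡20=u; w(22)→15·(22−9)≡13=n; y(24)→15·(24−9)≡17=r; n(13)→15·(13−9)≡8=i; f(5)→15·(5−9)≡18=s; l(11)→15·(11−9)≡4=e (all mod 26).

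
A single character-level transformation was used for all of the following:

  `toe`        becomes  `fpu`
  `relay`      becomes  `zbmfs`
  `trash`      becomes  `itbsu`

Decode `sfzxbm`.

The output letters match the input read backwards, each shifted +1: toe reversed is eot. The word is reversed, then every letter is shifted forward by 1.
Undoing it on sfzxbm: shift back: s−1=r, f−1=e, z−1=y, x−1=w, b−1=a, m−1=l → reywal; then reverse → lawyer.

lawyer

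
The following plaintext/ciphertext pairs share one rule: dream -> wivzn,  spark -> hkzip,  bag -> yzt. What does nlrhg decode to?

moist

Each pair mirrors across the alphabet (d↔w, r↔i, e↔v): positions sum to 25. This is the alphabet-reversal cipher (Atbash): a becomes z, b becomes y, etc.
Decoding nlrhg: n↔m, l↔o, r↔i, h↔s, g↔t.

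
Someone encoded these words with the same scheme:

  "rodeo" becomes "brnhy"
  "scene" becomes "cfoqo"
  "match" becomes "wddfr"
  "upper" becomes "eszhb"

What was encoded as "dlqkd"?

Shifts by position in rodeo: pos 0: r→b (+10), pos 1: o→r (+3), pos 2: d→n (+10), pos 3: e→h (+3) — repeating every 2. The shifts repeat in a cycle of length 2: positions 0,1,… shift by +10, +3, then the pattern repeats.
Decoding dlqkd: d−10=t, l−3=i, q−10=g, k−3=h, d−10=t.

tight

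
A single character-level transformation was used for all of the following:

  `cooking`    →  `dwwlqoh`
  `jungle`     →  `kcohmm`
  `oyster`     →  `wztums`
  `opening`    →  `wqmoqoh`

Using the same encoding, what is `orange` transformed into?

wsiohm

The rule splits by letter class: vowels +8, consonants +1.
For orange: o(vowel)+8=w, r(cons)+1=s, a(vowel)+8=i, n(cons)+1=o, g(cons)+1=h, e(vowel)+8=m.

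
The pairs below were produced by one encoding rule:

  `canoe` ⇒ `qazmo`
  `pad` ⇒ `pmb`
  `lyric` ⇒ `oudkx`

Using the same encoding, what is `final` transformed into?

The output letters match the input read backwards, each shifted +12: canoe reversed is eonac. Read the word backwards and shift each letter +12.
On final: reverse → lanif; then shift: l+12=x, a+12=m, n+12=z, i+12=u, f+12=r.

xmzur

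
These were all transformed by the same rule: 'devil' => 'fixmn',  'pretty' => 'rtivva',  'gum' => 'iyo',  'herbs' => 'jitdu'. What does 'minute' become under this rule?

The shift depends on letter class: consonant d→f is +2, but vowel e→i is +4. Two shifts are in play — +4 for a/e/i/o/u, +2 for every other letter.
On minute: m(cons)+2=o, i(vowel)+4=m, n(cons)+2=p, u(vowel)+4=y, t(cons)+2=v, e(vowel)+4=i.

ompyvi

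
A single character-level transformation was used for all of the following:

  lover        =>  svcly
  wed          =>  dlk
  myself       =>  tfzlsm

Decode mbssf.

fully

Compare letters: l→s is +7, o→v is +7, v→c is +7 — a constant shift. Every letter moves 7 places later in the alphabet, wrapping around z→a.
Decoding mbssf: m−7=f, b−7=u, s−7=l, s−7=l, f−7=y.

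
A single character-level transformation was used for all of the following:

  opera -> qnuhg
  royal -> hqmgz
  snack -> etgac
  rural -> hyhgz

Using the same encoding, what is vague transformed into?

vgoyu

o(14)→q(16) and p(15)→n(13) fit y≡23x+6 (mod 26); the inverse of 23 mod 26 is 17. Each letter's alphabet position (a=0..z=25) is mapped through 23·x+6 mod 26 — an affine cipher.
Applying it to vague: v(21)→23·21+6≡21=v; a(0)→23·0+6≡6=g; g(6)→23·6+6≡14=o; u(20)→23·20+6≡24=y; e(4)→23·4+6≡20=u (all mod 26).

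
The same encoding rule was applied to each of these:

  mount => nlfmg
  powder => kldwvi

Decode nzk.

map

Each pair mirrors across the alphabet (m↔n, o↔l, u↔f): positions sum to 25. Letters are reflected about the middle of the alphabet (position → 25−position): Atbash.
Reversing it on nzk: n↔m, z↔a, k↔p.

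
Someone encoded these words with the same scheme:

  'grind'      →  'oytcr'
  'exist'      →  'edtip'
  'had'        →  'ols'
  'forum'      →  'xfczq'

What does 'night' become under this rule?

The word is reversed, then every letter is shifted forward by 11.
Applying it to night: reverse → thgin; then shift: t+11=e, h+11=s, g+11=r, i+11=t, n+11=y.

esrty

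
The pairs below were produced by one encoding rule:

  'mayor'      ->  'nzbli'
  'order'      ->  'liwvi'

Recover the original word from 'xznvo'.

camel

Each pair mirrors across the alphabet (m↔n, a↔z, y↔b): positions sum to 25. This is the alphabet-reversal cipher (Atbash): a becomes z, b becomes y, etc.
Undoing it on xznvo: x↔c, z↔a, n↔m, v↔e, o↔l.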